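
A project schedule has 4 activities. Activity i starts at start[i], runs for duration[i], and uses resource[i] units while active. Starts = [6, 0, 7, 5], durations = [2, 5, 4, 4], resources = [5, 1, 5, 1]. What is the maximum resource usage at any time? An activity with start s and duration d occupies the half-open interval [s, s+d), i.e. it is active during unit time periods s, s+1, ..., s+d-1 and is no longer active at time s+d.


Each activity i is active on [start_i, start_i + duration_i).
Compute total resource usage per time slot:
  t=0: active resources = [1], total = 1
  t=1: active resources = [1], total = 1
  t=2: active resources = [1], total = 1
  t=3: active resources = [1], total = 1
  t=4: active resources = [1], total = 1
  t=5: active resources = [1], total = 1
  t=6: active resources = [5, 1], total = 6
  t=7: active resources = [5, 5, 1], total = 11
  t=8: active resources = [5, 1], total = 6
  t=9: active resources = [5], total = 5
  t=10: active resources = [5], total = 5
Peak resource demand = 11

11


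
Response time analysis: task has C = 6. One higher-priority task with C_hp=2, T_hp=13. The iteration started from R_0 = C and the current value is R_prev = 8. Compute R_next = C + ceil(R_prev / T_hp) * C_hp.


R_next = C + ceil(R_prev / T_hp) * C_hp
ceil(8 / 13) = ceil(0.6154) = 1
Interference = 1 * 2 = 2
R_next = 6 + 2 = 8
R_next = R_prev, so the iteration has converged (response time = 8).

8


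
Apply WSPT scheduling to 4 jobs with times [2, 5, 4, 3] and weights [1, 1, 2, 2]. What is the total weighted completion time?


Compute p/w ratios and sort ascending (WSPT): [(3, 2), (2, 1), (4, 2), (5, 1)]
Compute weighted completion times:
  Job (p=3,w=2): C=3, w*C=2*3=6
  Job (p=2,w=1): C=5, w*C=1*5=5
  Job (p=4,w=2): C=9, w*C=2*9=18
  Job (p=5,w=1): C=14, w*C=1*14=14
Total weighted completion time = 43

43


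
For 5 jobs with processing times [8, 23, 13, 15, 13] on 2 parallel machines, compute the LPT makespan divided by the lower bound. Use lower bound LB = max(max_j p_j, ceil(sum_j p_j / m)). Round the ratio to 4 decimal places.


LPT order: [23, 15, 13, 13, 8]
Machine loads after assignment: [36, 36]
LPT makespan = 36
Lower bound = max(max_job, ceil(total/2)) = max(23, 36) = 36
Ratio = 36 / 36 = 1.0

1.0


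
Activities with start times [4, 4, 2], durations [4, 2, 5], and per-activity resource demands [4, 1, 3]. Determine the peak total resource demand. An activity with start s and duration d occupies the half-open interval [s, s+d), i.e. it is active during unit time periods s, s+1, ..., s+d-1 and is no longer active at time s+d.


Each activity i is active on [start_i, start_i + duration_i).
Compute total resource usage per time slot:
  t=0: active resources = [], total = 0
  t=1: active resources = [], total = 0
  t=2: active resources = [3], total = 3
  t=3: active resources = [3], total = 3
  t=4: active resources = [4, 1, 3], total = 8
  t=5: active resources = [4, 1, 3], total = 8
  t=6: active resources = [4, 3], total = 7
  t=7: active resources = [4], total = 4
Peak resource demand = 8

8


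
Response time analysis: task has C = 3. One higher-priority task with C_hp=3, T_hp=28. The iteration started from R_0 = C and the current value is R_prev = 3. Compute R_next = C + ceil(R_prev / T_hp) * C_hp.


R_next = C + ceil(R_prev / T_hp) * C_hp
ceil(3 / 28) = ceil(0.1071) = 1
Interference = 1 * 3 = 3
R_next = 3 + 3 = 6

6


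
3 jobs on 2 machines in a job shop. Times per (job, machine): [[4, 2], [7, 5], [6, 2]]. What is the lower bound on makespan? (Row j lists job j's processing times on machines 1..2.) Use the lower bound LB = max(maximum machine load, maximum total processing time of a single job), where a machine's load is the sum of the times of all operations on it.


Machine loads:
  Machine 1: 4 + 7 + 6 = 17
  Machine 2: 2 + 5 + 2 = 9
Max machine load = 17
Job totals:
  Job 1: 6
  Job 2: 12
  Job 3: 8
Max job total = 12
Lower bound = max(17, 12) = 17

17


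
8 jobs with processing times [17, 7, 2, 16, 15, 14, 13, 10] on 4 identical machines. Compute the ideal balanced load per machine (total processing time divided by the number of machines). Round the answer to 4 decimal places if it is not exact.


Total processing time = 17 + 7 + 2 + 16 + 15 + 14 + 13 + 10 = 94
Number of machines = 4
Ideal balanced load = 94 / 4 = 23.5

23.5


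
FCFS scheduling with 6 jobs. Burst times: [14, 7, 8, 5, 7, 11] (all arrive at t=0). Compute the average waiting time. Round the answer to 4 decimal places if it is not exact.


FCFS order (as given): [14, 7, 8, 5, 7, 11]
Waiting times:
  Job 1: wait = 0
  Job 2: wait = 14
  Job 3: wait = 21
  Job 4: wait = 29
  Job 5: wait = 34
  Job 6: wait = 41
Sum of waiting times = 139
Average waiting time = 139/6 = 23.1667

23.1667


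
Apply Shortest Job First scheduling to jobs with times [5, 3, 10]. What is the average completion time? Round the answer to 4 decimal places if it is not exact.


SJF order (ascending): [3, 5, 10]
Completion times:
  Job 1: burst=3, C=3
  Job 2: burst=5, C=8
  Job 3: burst=10, C=18
Average completion = 29/3 = 9.6667

9.6667


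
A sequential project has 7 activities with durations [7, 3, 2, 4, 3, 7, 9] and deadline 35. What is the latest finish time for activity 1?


LF(activity 1) = deadline - sum of successor durations
Successors: activities 2 through 7 with durations [3, 2, 4, 3, 7, 9]
Sum of successor durations = 28
LF = 35 - 28 = 7

7


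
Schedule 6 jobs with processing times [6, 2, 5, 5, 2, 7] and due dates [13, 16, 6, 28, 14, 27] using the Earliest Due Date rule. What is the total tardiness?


Sort by due date (EDD order): [(5, 6), (6, 13), (2, 14), (2, 16), (7, 27), (5, 28)]
Compute completion times and tardiness:
  Job 1: p=5, d=6, C=5, tardiness=max(0,5-6)=0
  Job 2: p=6, d=13, C=11, tardiness=max(0,11-13)=0
  Job 3: p=2, d=14, C=13, tardiness=max(0,13-14)=0
  Job 4: p=2, d=16, C=15, tardiness=max(0,15-16)=0
  Job 5: p=7, d=27, C=22, tardiness=max(0,22-27)=0
  Job 6: p=5, d=28, C=27, tardiness=max(0,27-28)=0
Total tardiness = 0

0


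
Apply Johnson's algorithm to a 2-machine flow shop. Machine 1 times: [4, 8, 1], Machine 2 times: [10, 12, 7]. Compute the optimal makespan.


Apply Johnson's rule:
  Group 1 (a <= b): [(3, 1, 7), (1, 4, 10), (2, 8, 12)]
  Group 2 (a > b): []
Optimal job order: [3, 1, 2]
Schedule:
  Job 3: M1 done at 1, M2 done at 8
  Job 1: M1 done at 5, M2 done at 18
  Job 2: M1 done at 13, M2 done at 30
Makespan = 30

30


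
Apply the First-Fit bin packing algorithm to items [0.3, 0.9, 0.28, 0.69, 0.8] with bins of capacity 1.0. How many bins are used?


Place items sequentially using First-Fit:
  Item 0.3 -> new Bin 1
  Item 0.9 -> new Bin 2
  Item 0.28 -> Bin 1 (now 0.58)
  Item 0.69 -> new Bin 3
  Item 0.8 -> new Bin 4
Total bins used = 4

4


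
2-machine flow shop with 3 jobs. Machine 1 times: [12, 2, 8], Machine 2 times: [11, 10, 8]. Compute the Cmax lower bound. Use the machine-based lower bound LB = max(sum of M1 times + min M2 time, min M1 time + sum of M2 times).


LB1 = sum(M1 times) + min(M2 times) = 22 + 8 = 30
LB2 = min(M1 times) + sum(M2 times) = 2 + 29 = 31
Lower bound = max(LB1, LB2) = max(30, 31) = 31

31


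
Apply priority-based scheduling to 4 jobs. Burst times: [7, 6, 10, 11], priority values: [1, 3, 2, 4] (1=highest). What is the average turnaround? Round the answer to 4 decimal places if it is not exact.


Sort by priority (ascending = highest first):
Order: [(1, 7), (2, 10), (3, 6), (4, 11)]
Completion times:
  Priority 1, burst=7, C=7
  Priority 2, burst=10, C=17
  Priority 3, burst=6, C=23
  Priority 4, burst=11, C=34
Average turnaround = 81/4 = 20.25

20.25


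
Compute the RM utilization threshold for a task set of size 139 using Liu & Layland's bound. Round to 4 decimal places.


Compute 2^(1/139) = 1.0049991245
Subtract 1: 1.0049991245 - 1 = 0.0049991245
Multiply by n: 139 * 0.0049991245 = 0.6948783055
Round to 4 dp: 0.6949

0.6949


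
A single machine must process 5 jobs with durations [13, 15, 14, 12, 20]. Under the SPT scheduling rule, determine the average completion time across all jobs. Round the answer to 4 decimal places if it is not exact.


Sort jobs by processing time (SPT order): [12, 13, 14, 15, 20]
Compute completion times sequentially:
  Job 1: processing = 12, completes at 12
  Job 2: processing = 13, completes at 25
  Job 3: processing = 14, completes at 39
  Job 4: processing = 15, completes at 54
  Job 5: processing = 20, completes at 74
Sum of completion times = 204
Average completion time = 204/5 = 40.8

40.8


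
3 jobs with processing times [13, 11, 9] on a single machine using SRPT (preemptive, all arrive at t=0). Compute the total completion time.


Since all jobs arrive at t=0, SRPT equals SPT ordering.
SPT order: [9, 11, 13]
Completion times:
  Job 1: p=9, C=9
  Job 2: p=11, C=20
  Job 3: p=13, C=33
Total completion time = 9 + 20 + 33 = 62

62


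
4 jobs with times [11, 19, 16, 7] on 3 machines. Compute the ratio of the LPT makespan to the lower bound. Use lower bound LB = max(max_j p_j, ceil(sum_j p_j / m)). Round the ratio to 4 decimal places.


LPT order: [19, 16, 11, 7]
Machine loads after assignment: [19, 16, 18]
LPT makespan = 19
Lower bound = max(max_job, ceil(total/3)) = max(19, 18) = 19
Ratio = 19 / 19 = 1.0

1.0


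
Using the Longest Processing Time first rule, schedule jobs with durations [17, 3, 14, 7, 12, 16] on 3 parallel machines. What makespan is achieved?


Sort jobs in decreasing order (LPT): [17, 16, 14, 12, 7, 3]
Assign each job to the least loaded machine:
  Machine 1: jobs [17, 3], load = 20
  Machine 2: jobs [16, 7], load = 23
  Machine 3: jobs [14, 12], load = 26
Makespan = max load = 26

26


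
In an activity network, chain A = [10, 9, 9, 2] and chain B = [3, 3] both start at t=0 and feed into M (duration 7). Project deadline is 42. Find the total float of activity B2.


Forward pass: ES(B2) = sum of predecessors on chain B = 3
EF = ES + duration = 3 + 3 = 6
Backward pass: LF(M) = deadline = 42; LS(M) = 42 - 7 = 35
LF(B2) = LS(M) - sum(successors on chain B) = 35 - 0 = 35
LS = LF - duration = 35 - 3 = 32
Total float = LS - ES = 32 - 3 = 29

29


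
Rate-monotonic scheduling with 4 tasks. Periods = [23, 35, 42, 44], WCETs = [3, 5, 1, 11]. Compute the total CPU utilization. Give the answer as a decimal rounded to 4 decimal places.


Compute individual utilizations (exact fractions):
  Task 1: C/T = 3/23 (approx. 0.1304)
  Task 2: C/T = 5/35 = 1/7 (approx. 0.1429)
  Task 3: C/T = 1/42 (approx. 0.0238)
  Task 4: C/T = 11/44 = 1/4 (approx. 0.25)
Total utilization U = 3/23 + 1/7 + 1/42 + 1/4 = 151/276
Rounded to 4 decimal places: U = 0.5471
RM (Liu & Layland) bound for 4 tasks = 0.756828; compare with U = 151/276 (approx. 0.547101)
U <= bound, so schedulable by RM sufficient condition.

0.5471


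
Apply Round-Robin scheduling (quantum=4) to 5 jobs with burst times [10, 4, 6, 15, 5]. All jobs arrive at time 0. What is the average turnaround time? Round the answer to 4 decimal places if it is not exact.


Time quantum = 4
Execution trace:
  J1 runs 4 units, time = 4
  J2 runs 4 units, time = 8
  J3 runs 4 units, time = 12
  J4 runs 4 units, time = 16
  J5 runs 4 units, time = 20
  J1 runs 4 units, time = 24
  J3 runs 2 units, time = 26
  J4 runs 4 units, time = 30
  J5 runs 1 units, time = 31
  J1 runs 2 units, time = 33
  J4 runs 4 units, time = 37
  J4 runs 3 units, time = 40
Finish times: [33, 8, 26, 40, 31]
Average turnaround = 138/5 = 27.6

27.6


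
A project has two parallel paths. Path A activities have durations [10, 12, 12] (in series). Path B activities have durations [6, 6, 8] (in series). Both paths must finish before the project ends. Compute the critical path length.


Path A total = 10 + 12 + 12 = 34
Path B total = 6 + 6 + 8 = 20
Critical path = longest path = max(34, 20) = 34

34


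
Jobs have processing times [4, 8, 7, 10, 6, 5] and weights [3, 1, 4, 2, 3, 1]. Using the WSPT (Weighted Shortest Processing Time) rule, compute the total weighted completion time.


Compute p/w ratios and sort ascending (WSPT): [(4, 3), (7, 4), (6, 3), (10, 2), (5, 1), (8, 1)]
Compute weighted completion times:
  Job (p=4,w=3): C=4, w*C=3*4=12
  Job (p=7,w=4): C=11, w*C=4*11=44
  Job (p=6,w=3): C=17, w*C=3*17=51
  Job (p=10,w=2): C=27, w*C=2*27=54
  Job (p=5,w=1): C=32, w*C=1*32=32
  Job (p=8,w=1): C=40, w*C=1*40=40
Total weighted completion time = 233

233


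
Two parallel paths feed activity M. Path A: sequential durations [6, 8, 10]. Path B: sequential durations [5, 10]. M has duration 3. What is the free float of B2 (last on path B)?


ES(B2) = sum of predecessors on chain B = 5
EF(B2) = ES + duration = 5 + 10 = 15
Successor of B2 is M. ES(M) = max(sum(A), sum(B)) = max(24, 15) = 24
Free float = ES(successor) - EF(current) = 24 - 15 = 9

9


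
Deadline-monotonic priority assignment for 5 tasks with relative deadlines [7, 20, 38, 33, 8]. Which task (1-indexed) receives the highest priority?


Sort tasks by relative deadline (ascending):
  Task 1: deadline = 7
  Task 5: deadline = 8
  Task 2: deadline = 20
  Task 4: deadline = 33
  Task 3: deadline = 38
Priority order (highest first): [1, 5, 2, 4, 3]
Highest priority task = 1

1


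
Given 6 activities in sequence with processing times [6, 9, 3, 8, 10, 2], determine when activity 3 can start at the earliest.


Activity 3 starts after activities 1 through 2 complete.
Predecessor durations: [6, 9]
ES = 6 + 9 = 15

15


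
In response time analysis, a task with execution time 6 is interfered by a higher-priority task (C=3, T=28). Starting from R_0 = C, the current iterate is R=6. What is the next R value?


R_next = C + ceil(R_prev / T_hp) * C_hp
ceil(6 / 28) = ceil(0.2143) = 1
Interference = 1 * 3 = 3
R_next = 6 + 3 = 9

9


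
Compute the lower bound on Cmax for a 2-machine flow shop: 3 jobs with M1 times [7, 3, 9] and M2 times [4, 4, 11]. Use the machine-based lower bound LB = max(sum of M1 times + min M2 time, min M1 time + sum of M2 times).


LB1 = sum(M1 times) + min(M2 times) = 19 + 4 = 23
LB2 = min(M1 times) + sum(M2 times) = 3 + 19 = 22
Lower bound = max(LB1, LB2) = max(23, 22) = 23

23


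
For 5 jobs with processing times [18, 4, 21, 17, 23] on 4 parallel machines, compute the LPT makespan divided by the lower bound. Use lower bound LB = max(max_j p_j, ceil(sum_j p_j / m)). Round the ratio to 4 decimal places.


LPT order: [23, 21, 18, 17, 4]
Machine loads after assignment: [23, 21, 18, 21]
LPT makespan = 23
Lower bound = max(max_job, ceil(total/4)) = max(23, 21) = 23
Ratio = 23 / 23 = 1.0

1.0


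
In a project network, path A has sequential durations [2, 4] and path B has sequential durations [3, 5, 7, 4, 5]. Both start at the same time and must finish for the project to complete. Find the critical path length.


Path A total = 2 + 4 = 6
Path B total = 3 + 5 + 7 + 4 + 5 = 24
Critical path = longest path = max(6, 24) = 24

24


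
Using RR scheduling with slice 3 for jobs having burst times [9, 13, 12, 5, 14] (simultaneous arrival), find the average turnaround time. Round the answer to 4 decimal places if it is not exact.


Time quantum = 3
Execution trace:
  J1 runs 3 units, time = 3
  J2 runs 3 units, time = 6
  J3 runs 3 units, time = 9
  J4 runs 3 units, time = 12
  J5 runs 3 units, time = 15
  J1 runs 3 units, time = 18
  J2 runs 3 units, time = 21
  J3 runs 3 units, time = 24
  J4 runs 2 units, time = 26
  J5 runs 3 units, time = 29
  J1 runs 3 units, time = 32
  J2 runs 3 units, time = 35
  J3 runs 3 units, time = 38
  J5 runs 3 units, time = 41
  J2 runs 3 units, time = 44
  J3 runs 3 units, time = 47
  J5 runs 3 units, time = 50
  J2 runs 1 units, time = 51
  J5 runs 2 units, time = 53
Finish times: [32, 51, 47, 26, 53]
Average turnaround = 209/5 = 41.8

41.8


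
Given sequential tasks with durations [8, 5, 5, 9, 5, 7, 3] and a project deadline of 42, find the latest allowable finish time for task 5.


LF(activity 5) = deadline - sum of successor durations
Successors: activities 6 through 7 with durations [7, 3]
Sum of successor durations = 10
LF = 42 - 10 = 32

32


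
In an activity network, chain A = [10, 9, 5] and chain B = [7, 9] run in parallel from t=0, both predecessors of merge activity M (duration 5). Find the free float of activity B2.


ES(B2) = sum of predecessors on chain B = 7
EF(B2) = ES + duration = 7 + 9 = 16
Successor of B2 is M. ES(M) = max(sum(A), sum(B)) = max(24, 16) = 24
Free float = ES(successor) - EF(current) = 24 - 16 = 8

8


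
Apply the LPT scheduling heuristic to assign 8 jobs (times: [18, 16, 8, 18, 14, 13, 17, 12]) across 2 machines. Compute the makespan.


Sort jobs in decreasing order (LPT): [18, 18, 17, 16, 14, 13, 12, 8]
Assign each job to the least loaded machine:
  Machine 1: jobs [18, 17, 13, 12], load = 60
  Machine 2: jobs [18, 16, 14, 8], load = 56
Makespan = max load = 60

60


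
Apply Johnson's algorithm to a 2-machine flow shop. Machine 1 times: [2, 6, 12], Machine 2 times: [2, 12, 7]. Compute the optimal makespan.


Apply Johnson's rule:
  Group 1 (a <= b): [(1, 2, 2), (2, 6, 12)]
  Group 2 (a > b): [(3, 12, 7)]
Optimal job order: [1, 2, 3]
Schedule:
  Job 1: M1 done at 2, M2 done at 4
  Job 2: M1 done at 8, M2 done at 20
  Job 3: M1 done at 20, M2 done at 27
Makespan = 27

27


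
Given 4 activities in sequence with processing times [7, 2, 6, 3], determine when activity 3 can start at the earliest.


Activity 3 starts after activities 1 through 2 complete.
Predecessor durations: [7, 2]
ES = 7 + 2 = 9

9


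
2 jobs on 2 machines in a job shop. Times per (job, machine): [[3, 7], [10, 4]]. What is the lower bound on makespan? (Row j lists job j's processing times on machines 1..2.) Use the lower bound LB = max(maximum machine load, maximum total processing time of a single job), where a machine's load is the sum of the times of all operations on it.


Machine loads:
  Machine 1: 3 + 10 = 13
  Machine 2: 7 + 4 = 11
Max machine load = 13
Job totals:
  Job 1: 10
  Job 2: 14
Max job total = 14
Lower bound = max(13, 14) = 14

14


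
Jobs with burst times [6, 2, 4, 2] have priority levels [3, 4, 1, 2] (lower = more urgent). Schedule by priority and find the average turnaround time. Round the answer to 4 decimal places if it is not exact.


Sort by priority (ascending = highest first):
Order: [(1, 4), (2, 2), (3, 6), (4, 2)]
Completion times:
  Priority 1, burst=4, C=4
  Priority 2, burst=2, C=6
  Priority 3, burst=6, C=12
  Priority 4, burst=2, C=14
Average turnaround = 36/4 = 9.0

9.0


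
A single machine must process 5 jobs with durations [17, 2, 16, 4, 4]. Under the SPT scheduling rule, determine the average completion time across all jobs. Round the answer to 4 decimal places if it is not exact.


Sort jobs by processing time (SPT order): [2, 4, 4, 16, 17]
Compute completion times sequentially:
  Job 1: processing = 2, completes at 2
  Job 2: processing = 4, completes at 6
  Job 3: processing = 4, completes at 10
  Job 4: processing = 16, completes at 26
  Job 5: processing = 17, completes at 43
Sum of completion times = 87
Average completion time = 87/5 = 17.4

17.4


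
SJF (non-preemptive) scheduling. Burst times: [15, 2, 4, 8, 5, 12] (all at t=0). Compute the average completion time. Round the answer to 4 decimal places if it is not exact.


SJF order (ascending): [2, 4, 5, 8, 12, 15]
Completion times:
  Job 1: burst=2, C=2
  Job 2: burst=4, C=6
  Job 3: burst=5, C=11
  Job 4: burst=8, C=19
  Job 5: burst=12, C=31
  Job 6: burst=15, C=46
Average completion = 115/6 = 19.1667

19.1667


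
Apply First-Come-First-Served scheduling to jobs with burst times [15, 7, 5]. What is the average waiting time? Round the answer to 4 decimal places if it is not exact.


FCFS order (as given): [15, 7, 5]
Waiting times:
  Job 1: wait = 0
  Job 2: wait = 15
  Job 3: wait = 22
Sum of waiting times = 37
Average waiting time = 37/3 = 12.3333

12.3333


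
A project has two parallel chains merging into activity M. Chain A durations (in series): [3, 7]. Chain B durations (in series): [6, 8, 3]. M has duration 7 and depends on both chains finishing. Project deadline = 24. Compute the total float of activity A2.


Forward pass: ES(A2) = sum of predecessors on chain A = 3
EF = ES + duration = 3 + 7 = 10
Backward pass: LF(M) = deadline = 24; LS(M) = 24 - 7 = 17
LF(A2) = LS(M) - sum(successors on chain A) = 17 - 0 = 17
LS = LF - duration = 17 - 7 = 10
Total float = LS - ES = 10 - 3 = 7

7


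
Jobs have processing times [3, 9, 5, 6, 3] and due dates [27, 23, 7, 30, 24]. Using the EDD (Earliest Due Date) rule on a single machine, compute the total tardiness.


Sort by due date (EDD order): [(5, 7), (9, 23), (3, 24), (3, 27), (6, 30)]
Compute completion times and tardiness:
  Job 1: p=5, d=7, C=5, tardiness=max(0,5-7)=0
  Job 2: p=9, d=23, C=14, tardiness=max(0,14-23)=0
  Job 3: p=3, d=24, C=17, tardiness=max(0,17-24)=0
  Job 4: p=3, d=27, C=20, tardiness=max(0,20-27)=0
  Job 5: p=6, d=30, C=26, tardiness=max(0,26-30)=0
Total tardiness = 0

0


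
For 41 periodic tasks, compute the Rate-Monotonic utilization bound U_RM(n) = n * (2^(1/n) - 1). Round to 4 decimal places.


Compute 2^(1/41) = 1.0170497444
Subtract 1: 1.0170497444 - 1 = 0.0170497444
Multiply by n: 41 * 0.0170497444 = 0.6990395204
Round to 4 dp: 0.6990

0.6990


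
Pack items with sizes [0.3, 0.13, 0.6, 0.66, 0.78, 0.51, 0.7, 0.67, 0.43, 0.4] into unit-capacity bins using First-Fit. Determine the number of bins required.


Place items sequentially using First-Fit:
  Item 0.3 -> new Bin 1
  Item 0.13 -> Bin 1 (now 0.43)
  Item 0.6 -> new Bin 2
  Item 0.66 -> new Bin 3
  Item 0.78 -> new Bin 4
  Item 0.51 -> Bin 1 (now 0.94)
  Item 0.7 -> new Bin 5
  Item 0.67 -> new Bin 6
  Item 0.43 -> new Bin 7
  Item 0.4 -> Bin 2 (now 1.0)
Total bins used = 7

7


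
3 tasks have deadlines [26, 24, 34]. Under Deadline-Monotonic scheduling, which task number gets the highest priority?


Sort tasks by relative deadline (ascending):
  Task 2: deadline = 24
  Task 1: deadline = 26
  Task 3: deadline = 34
Priority order (highest first): [2, 1, 3]
Highest priority task = 2

2


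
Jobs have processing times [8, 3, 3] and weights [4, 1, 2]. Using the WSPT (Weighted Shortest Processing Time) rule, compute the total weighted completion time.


Compute p/w ratios and sort ascending (WSPT): [(3, 2), (8, 4), (3, 1)]
Compute weighted completion times:
  Job (p=3,w=2): C=3, w*C=2*3=6
  Job (p=8,w=4): C=11, w*C=4*11=44
  Job (p=3,w=1): C=14, w*C=1*14=14
Total weighted completion time = 64

64


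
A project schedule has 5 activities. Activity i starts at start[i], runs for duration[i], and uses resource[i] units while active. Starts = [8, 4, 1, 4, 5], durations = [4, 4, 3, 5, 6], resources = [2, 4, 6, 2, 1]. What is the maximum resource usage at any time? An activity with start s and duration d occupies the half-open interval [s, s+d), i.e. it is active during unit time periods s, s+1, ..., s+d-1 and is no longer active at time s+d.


Each activity i is active on [start_i, start_i + duration_i).
Compute total resource usage per time slot:
  t=0: active resources = [], total = 0
  t=1: active resources = [6], total = 6
  t=2: active resources = [6], total = 6
  t=3: active resources = [6], total = 6
  t=4: active resources = [4, 2], total = 6
  t=5: active resources = [4, 2, 1], total = 7
  t=6: active resources = [4, 2, 1], total = 7
  t=7: active resources = [4, 2, 1], total = 7
  t=8: active resources = [2, 2, 1], total = 5
  t=9: active resources = [2, 1], total = 3
  t=10: active resources = [2, 1], total = 3
  t=11: active resources = [2], total = 2
Peak resource demand = 7

7


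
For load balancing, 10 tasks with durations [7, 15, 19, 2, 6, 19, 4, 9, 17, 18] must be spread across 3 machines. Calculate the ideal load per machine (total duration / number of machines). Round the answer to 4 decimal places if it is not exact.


Total processing time = 7 + 15 + 19 + 2 + 6 + 19 + 4 + 9 + 17 + 18 = 116
Number of machines = 3
Ideal balanced load = 116 / 3 = 38.6667

38.6667


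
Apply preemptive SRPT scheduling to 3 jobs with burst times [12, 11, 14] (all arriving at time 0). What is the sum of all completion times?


Since all jobs arrive at t=0, SRPT equals SPT ordering.
SPT order: [11, 12, 14]
Completion times:
  Job 1: p=11, C=11
  Job 2: p=12, C=23
  Job 3: p=14, C=37
Total completion time = 11 + 23 + 37 = 71

71


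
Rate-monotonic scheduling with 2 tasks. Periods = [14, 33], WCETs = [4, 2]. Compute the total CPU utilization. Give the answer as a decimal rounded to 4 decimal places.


Compute individual utilizations (exact fractions):
  Task 1: C/T = 4/14 = 2/7 (approx. 0.2857)
  Task 2: C/T = 2/33 (approx. 0.0606)
Total utilization U = 2/7 + 2/33 = 80/231
Rounded to 4 decimal places: U = 0.3463
RM (Liu & Layland) bound for 2 tasks = 0.828427; compare with U = 80/231 (approx. 0.346320)
U <= bound, so schedulable by RM sufficient condition.

0.3463


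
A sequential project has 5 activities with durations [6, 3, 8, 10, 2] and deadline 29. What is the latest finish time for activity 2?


LF(activity 2) = deadline - sum of successor durations
Successors: activities 3 through 5 with durations [8, 10, 2]
Sum of successor durations = 20
LF = 29 - 20 = 9

9


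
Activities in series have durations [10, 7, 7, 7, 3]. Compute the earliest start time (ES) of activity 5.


Activity 5 starts after activities 1 through 4 complete.
Predecessor durations: [10, 7, 7, 7]
ES = 10 + 7 + 7 + 7 = 31

31


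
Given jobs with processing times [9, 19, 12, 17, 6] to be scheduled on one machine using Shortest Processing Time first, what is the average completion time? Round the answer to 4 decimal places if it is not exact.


Sort jobs by processing time (SPT order): [6, 9, 12, 17, 19]
Compute completion times sequentially:
  Job 1: processing = 6, completes at 6
  Job 2: processing = 9, completes at 15
  Job 3: processing = 12, completes at 27
  Job 4: processing = 17, completes at 44
  Job 5: processing = 19, completes at 63
Sum of completion times = 155
Average completion time = 155/5 = 31.0

31.0


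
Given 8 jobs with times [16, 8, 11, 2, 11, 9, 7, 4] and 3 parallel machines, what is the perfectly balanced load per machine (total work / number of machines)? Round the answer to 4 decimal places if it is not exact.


Total processing time = 16 + 8 + 11 + 2 + 11 + 9 + 7 + 4 = 68
Number of machines = 3
Ideal balanced load = 68 / 3 = 22.6667

22.6667


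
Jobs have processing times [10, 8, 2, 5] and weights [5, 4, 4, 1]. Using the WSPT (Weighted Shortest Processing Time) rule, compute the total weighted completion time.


Compute p/w ratios and sort ascending (WSPT): [(2, 4), (10, 5), (8, 4), (5, 1)]
Compute weighted completion times:
  Job (p=2,w=4): C=2, w*C=4*2=8
  Job (p=10,w=5): C=12, w*C=5*12=60
  Job (p=8,w=4): C=20, w*C=4*20=80
  Job (p=5,w=1): C=25, w*C=1*25=25
Total weighted completion time = 173

173


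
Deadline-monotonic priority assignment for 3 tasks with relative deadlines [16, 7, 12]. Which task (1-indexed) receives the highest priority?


Sort tasks by relative deadline (ascending):
  Task 2: deadline = 7
  Task 3: deadline = 12
  Task 1: deadline = 16
Priority order (highest first): [2, 3, 1]
Highest priority task = 2

2


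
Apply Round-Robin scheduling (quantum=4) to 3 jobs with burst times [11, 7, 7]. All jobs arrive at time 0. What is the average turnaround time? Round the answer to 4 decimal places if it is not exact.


Time quantum = 4
Execution trace:
  J1 runs 4 units, time = 4
  J2 runs 4 units, time = 8
  J3 runs 4 units, time = 12
  J1 runs 4 units, time = 16
  J2 runs 3 units, time = 19
  J3 runs 3 units, time = 22
  J1 runs 3 units, time = 25
Finish times: [25, 19, 22]
Average turnaround = 66/3 = 22.0

22.0


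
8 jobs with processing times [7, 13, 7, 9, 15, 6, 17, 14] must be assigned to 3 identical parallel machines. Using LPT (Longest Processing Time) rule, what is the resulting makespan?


Sort jobs in decreasing order (LPT): [17, 15, 14, 13, 9, 7, 7, 6]
Assign each job to the least loaded machine:
  Machine 1: jobs [17, 7, 7], load = 31
  Machine 2: jobs [15, 9, 6], load = 30
  Machine 3: jobs [14, 13], load = 27
Makespan = max load = 31

31


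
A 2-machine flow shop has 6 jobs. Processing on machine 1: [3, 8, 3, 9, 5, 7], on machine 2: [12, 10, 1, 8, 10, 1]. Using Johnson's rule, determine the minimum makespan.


Apply Johnson's rule:
  Group 1 (a <= b): [(1, 3, 12), (5, 5, 10), (2, 8, 10)]
  Group 2 (a > b): [(4, 9, 8), (3, 3, 1), (6, 7, 1)]
Optimal job order: [1, 5, 2, 4, 3, 6]
Schedule:
  Job 1: M1 done at 3, M2 done at 15
  Job 5: M1 done at 8, M2 done at 25
  Job 2: M1 done at 16, M2 done at 35
  Job 4: M1 done at 25, M2 done at 43
  Job 3: M1 done at 28, M2 done at 44
  Job 6: M1 done at 35, M2 done at 45
Makespan = 45

45


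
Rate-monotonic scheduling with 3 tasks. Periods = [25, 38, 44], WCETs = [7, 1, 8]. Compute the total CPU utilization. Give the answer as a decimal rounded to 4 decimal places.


Compute individual utilizations (exact fractions):
  Task 1: C/T = 7/25 (approx. 0.28)
  Task 2: C/T = 1/38 (approx. 0.0263)
  Task 3: C/T = 8/44 = 2/11 (approx. 0.1818)
Total utilization U = 7/25 + 1/38 + 2/11 = 5101/10450
Rounded to 4 decimal places: U = 0.4881
RM (Liu & Layland) bound for 3 tasks = 0.779763; compare with U = 5101/10450 (approx. 0.488134)
U <= bound, so schedulable by RM sufficient condition.

0.4881


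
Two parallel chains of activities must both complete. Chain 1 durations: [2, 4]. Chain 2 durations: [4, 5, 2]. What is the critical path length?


Path A total = 2 + 4 = 6
Path B total = 4 + 5 + 2 = 11
Critical path = longest path = max(6, 11) = 11

11


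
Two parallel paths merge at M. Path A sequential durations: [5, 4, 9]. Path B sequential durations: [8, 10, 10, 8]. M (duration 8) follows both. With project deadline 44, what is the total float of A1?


Forward pass: ES(A1) = sum of predecessors on chain A = 0
EF = ES + duration = 0 + 5 = 5
Backward pass: LF(M) = deadline = 44; LS(M) = 44 - 8 = 36
LF(A1) = LS(M) - sum(successors on chain A) = 36 - 13 = 23
LS = LF - duration = 23 - 5 = 18
Total float = LS - ES = 18 - 0 = 18

18


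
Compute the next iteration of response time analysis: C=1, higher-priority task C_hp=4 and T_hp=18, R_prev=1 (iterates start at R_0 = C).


R_next = C + ceil(R_prev / T_hp) * C_hp
ceil(1 / 18) = ceil(0.0556) = 1
Interference = 1 * 4 = 4
R_next = 1 + 4 = 5

5


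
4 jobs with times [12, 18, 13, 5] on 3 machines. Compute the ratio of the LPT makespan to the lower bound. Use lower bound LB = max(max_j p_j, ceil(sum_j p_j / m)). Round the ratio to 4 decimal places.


LPT order: [18, 13, 12, 5]
Machine loads after assignment: [18, 13, 17]
LPT makespan = 18
Lower bound = max(max_job, ceil(total/3)) = max(18, 16) = 18
Ratio = 18 / 18 = 1.0

1.0


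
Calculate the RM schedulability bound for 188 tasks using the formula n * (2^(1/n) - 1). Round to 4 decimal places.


Compute 2^(1/188) = 1.0036937583
Subtract 1: 1.0036937583 - 1 = 0.0036937583
Multiply by n: 188 * 0.0036937583 = 0.6944265604
Round to 4 dp: 0.6944

0.6944


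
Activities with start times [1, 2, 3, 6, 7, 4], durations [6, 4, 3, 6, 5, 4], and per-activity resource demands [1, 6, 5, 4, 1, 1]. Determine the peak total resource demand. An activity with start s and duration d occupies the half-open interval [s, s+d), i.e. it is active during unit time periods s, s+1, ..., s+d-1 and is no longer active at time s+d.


Each activity i is active on [start_i, start_i + duration_i).
Compute total resource usage per time slot:
  t=0: active resources = [], total = 0
  t=1: active resources = [1], total = 1
  t=2: active resources = [1, 6], total = 7
  t=3: active resources = [1, 6, 5], total = 12
  t=4: active resources = [1, 6, 5, 1], total = 13
  t=5: active resources = [1, 6, 5, 1], total = 13
  t=6: active resources = [1, 4, 1], total = 6
  t=7: active resources = [4, 1, 1], total = 6
  t=8: active resources = [4, 1], total = 5
  t=9: active resources = [4, 1], total = 5
  t=10: active resources = [4, 1], total = 5
  t=11: active resources = [4, 1], total = 5
Peak resource demand = 13

13


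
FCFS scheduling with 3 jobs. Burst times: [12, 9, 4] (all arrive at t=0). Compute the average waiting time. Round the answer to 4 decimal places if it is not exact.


FCFS order (as given): [12, 9, 4]
Waiting times:
  Job 1: wait = 0
  Job 2: wait = 12
  Job 3: wait = 21
Sum of waiting times = 33
Average waiting time = 33/3 = 11.0

11.0


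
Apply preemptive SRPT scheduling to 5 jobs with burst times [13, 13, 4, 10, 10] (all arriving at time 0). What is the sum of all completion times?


Since all jobs arrive at t=0, SRPT equals SPT ordering.
SPT order: [4, 10, 10, 13, 13]
Completion times:
  Job 1: p=4, C=4
  Job 2: p=10, C=14
  Job 3: p=10, C=24
  Job 4: p=13, C=37
  Job 5: p=13, C=50
Total completion time = 4 + 14 + 24 + 37 + 50 = 129

129


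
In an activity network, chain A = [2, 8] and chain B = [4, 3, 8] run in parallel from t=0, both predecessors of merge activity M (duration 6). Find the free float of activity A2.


ES(A2) = sum of predecessors on chain A = 2
EF(A2) = ES + duration = 2 + 8 = 10
Successor of A2 is M. ES(M) = max(sum(A), sum(B)) = max(10, 15) = 15
Free float = ES(successor) - EF(current) = 15 - 10 = 5

5


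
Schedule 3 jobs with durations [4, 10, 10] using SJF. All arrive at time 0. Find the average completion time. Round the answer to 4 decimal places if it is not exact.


SJF order (ascending): [4, 10, 10]
Completion times:
  Job 1: burst=4, C=4
  Job 2: burst=10, C=14
  Job 3: burst=10, C=24
Average completion = 42/3 = 14.0

14.0


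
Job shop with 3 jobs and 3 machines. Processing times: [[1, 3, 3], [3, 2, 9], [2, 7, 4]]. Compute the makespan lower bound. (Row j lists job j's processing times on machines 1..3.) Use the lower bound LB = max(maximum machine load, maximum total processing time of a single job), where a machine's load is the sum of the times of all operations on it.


Machine loads:
  Machine 1: 1 + 3 + 2 = 6
  Machine 2: 3 + 2 + 7 = 12
  Machine 3: 3 + 9 + 4 = 16
Max machine load = 16
Job totals:
  Job 1: 7
  Job 2: 14
  Job 3: 13
Max job total = 14
Lower bound = max(16, 14) = 16

16


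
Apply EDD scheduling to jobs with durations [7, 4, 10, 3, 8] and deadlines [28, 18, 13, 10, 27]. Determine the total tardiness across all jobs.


Sort by due date (EDD order): [(3, 10), (10, 13), (4, 18), (8, 27), (7, 28)]
Compute completion times and tardiness:
  Job 1: p=3, d=10, C=3, tardiness=max(0,3-10)=0
  Job 2: p=10, d=13, C=13, tardiness=max(0,13-13)=0
  Job 3: p=4, d=18, C=17, tardiness=max(0,17-18)=0
  Job 4: p=8, d=27, C=25, tardiness=max(0,25-27)=0
  Job 5: p=7, d=28, C=32, tardiness=max(0,32-28)=4
Total tardiness = 4

4


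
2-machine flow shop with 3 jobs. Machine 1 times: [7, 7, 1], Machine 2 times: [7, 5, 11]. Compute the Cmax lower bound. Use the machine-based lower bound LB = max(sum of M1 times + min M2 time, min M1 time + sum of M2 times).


LB1 = sum(M1 times) + min(M2 times) = 15 + 5 = 20
LB2 = min(M1 times) + sum(M2 times) = 1 + 23 = 24
Lower bound = max(LB1, LB2) = max(20, 24) = 24

24


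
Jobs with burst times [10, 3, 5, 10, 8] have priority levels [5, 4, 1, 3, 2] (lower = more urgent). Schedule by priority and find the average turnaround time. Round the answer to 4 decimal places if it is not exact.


Sort by priority (ascending = highest first):
Order: [(1, 5), (2, 8), (3, 10), (4, 3), (5, 10)]
Completion times:
  Priority 1, burst=5, C=5
  Priority 2, burst=8, C=13
  Priority 3, burst=10, C=23
  Priority 4, burst=3, C=26
  Priority 5, burst=10, C=36
Average turnaround = 103/5 = 20.6

20.6


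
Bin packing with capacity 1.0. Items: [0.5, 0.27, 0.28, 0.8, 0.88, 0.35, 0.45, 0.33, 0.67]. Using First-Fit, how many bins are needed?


Place items sequentially using First-Fit:
  Item 0.5 -> new Bin 1
  Item 0.27 -> Bin 1 (now 0.77)
  Item 0.28 -> new Bin 2
  Item 0.8 -> new Bin 3
  Item 0.88 -> new Bin 4
  Item 0.35 -> Bin 2 (now 0.63)
  Item 0.45 -> new Bin 5
  Item 0.33 -> Bin 2 (now 0.96)
  Item 0.67 -> new Bin 6
Total bins used = 6

6


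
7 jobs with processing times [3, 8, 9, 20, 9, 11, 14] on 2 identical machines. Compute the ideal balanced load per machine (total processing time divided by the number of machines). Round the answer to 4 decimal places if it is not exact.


Total processing time = 3 + 8 + 9 + 20 + 9 + 11 + 14 = 74
Number of machines = 2
Ideal balanced load = 74 / 2 = 37.0

37.0


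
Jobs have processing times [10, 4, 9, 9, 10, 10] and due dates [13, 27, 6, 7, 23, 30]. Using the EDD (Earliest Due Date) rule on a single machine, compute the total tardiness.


Sort by due date (EDD order): [(9, 6), (9, 7), (10, 13), (10, 23), (4, 27), (10, 30)]
Compute completion times and tardiness:
  Job 1: p=9, d=6, C=9, tardiness=max(0,9-6)=3
  Job 2: p=9, d=7, C=18, tardiness=max(0,18-7)=11
  Job 3: p=10, d=13, C=28, tardiness=max(0,28-13)=15
  Job 4: p=10, d=23, C=38, tardiness=max(0,38-23)=15
  Job 5: p=4, d=27, C=42, tardiness=max(0,42-27)=15
  Job 6: p=10, d=30, C=52, tardiness=max(0,52-30)=22
Total tardiness = 81

81


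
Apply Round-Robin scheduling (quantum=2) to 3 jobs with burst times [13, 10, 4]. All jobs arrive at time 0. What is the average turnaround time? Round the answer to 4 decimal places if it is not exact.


Time quantum = 2
Execution trace:
  J1 runs 2 units, time = 2
  J2 runs 2 units, time = 4
  J3 runs 2 units, time = 6
  J1 runs 2 units, time = 8
  J2 runs 2 units, time = 10
  J3 runs 2 units, time = 12
  J1 runs 2 units, time = 14
  J2 runs 2 units, time = 16
  J1 runs 2 units, time = 18
  J2 runs 2 units, time = 20
  J1 runs 2 units, time = 22
  J2 runs 2 units, time = 24
  J1 runs 2 units, time = 26
  J1 runs 1 units, time = 27
Finish times: [27, 24, 12]
Average turnaround = 63/3 = 21.0

21.0


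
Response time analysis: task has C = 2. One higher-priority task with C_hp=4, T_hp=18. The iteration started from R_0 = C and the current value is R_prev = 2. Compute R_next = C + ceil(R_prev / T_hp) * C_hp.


R_next = C + ceil(R_prev / T_hp) * C_hp
ceil(2 / 18) = ceil(0.1111) = 1
Interference = 1 * 4 = 4
R_next = 2 + 4 = 6

6


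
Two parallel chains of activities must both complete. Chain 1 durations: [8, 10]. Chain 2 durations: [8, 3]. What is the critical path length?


Path A total = 8 + 10 = 18
Path B total = 8 + 3 = 11
Critical path = longest path = max(18, 11) = 18

18


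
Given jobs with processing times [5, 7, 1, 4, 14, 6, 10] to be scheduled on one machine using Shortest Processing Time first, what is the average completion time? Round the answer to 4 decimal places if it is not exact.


Sort jobs by processing time (SPT order): [1, 4, 5, 6, 7, 10, 14]
Compute completion times sequentially:
  Job 1: processing = 1, completes at 1
  Job 2: processing = 4, completes at 5
  Job 3: processing = 5, completes at 10
  Job 4: processing = 6, completes at 16
  Job 5: processing = 7, completes at 23
  Job 6: processing = 10, completes at 33
  Job 7: processing = 14, completes at 47
Sum of completion times = 135
Average completion time = 135/7 = 19.2857

19.2857


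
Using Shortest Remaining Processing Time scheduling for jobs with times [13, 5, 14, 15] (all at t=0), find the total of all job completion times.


Since all jobs arrive at t=0, SRPT equals SPT ordering.
SPT order: [5, 13, 14, 15]
Completion times:
  Job 1: p=5, C=5
  Job 2: p=13, C=18
  Job 3: p=14, C=32
  Job 4: p=15, C=47
Total completion time = 5 + 18 + 32 + 47 = 102

102


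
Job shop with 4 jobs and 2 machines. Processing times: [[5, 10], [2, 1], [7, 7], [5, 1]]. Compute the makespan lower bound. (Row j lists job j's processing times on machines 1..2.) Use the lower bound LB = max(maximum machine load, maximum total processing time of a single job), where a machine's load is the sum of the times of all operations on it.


Machine loads:
  Machine 1: 5 + 2 + 7 + 5 = 19
  Machine 2: 10 + 1 + 7 + 1 = 19
Max machine load = 19
Job totals:
  Job 1: 15
  Job 2: 3
  Job 3: 14
  Job 4: 6
Max job total = 15
Lower bound = max(19, 15) = 19

19
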